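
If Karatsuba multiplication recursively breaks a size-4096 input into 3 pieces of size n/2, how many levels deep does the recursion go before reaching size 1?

For divide and conquer with division factor 2:

Problem sizes at each level:
Level 0: 4096
Level 1: 2048
Level 2: 1024
Level 3: 512
Level 4: 256
Level 5: 128
Level 6: 64
Level 7: 32
Level 8: 16
Level 9: 8
Level 10: 4
Level 11: 2
Level 12: 1

The root is level 0 and the size-1 base case is level 12 (the tree spans levels 0 through 12, i.e. 13 levels counting the root), so the depth is the number of divisions: log_2(4096) = 12

The recursion tree depth is log_2(4096) = 12. At each level, the problem size is divided by 2, so it takes 12 divisions to reduce to a base case of size 1. The algorithm makes 3 recursive calls at each level.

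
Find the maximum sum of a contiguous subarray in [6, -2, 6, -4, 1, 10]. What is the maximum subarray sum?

Using Kadane's algorithm on [6, -2, 6, -4, 1, 10]:

Scanning through the array:
Position 1 (value -2): max_ending_here = 4, max_so_far = 6
Position 2 (value 6): max_ending_here = 10, max_so_far = 10
Position 3 (value -4): max_ending_here = 6, max_so_far = 10
Position 4 (value 1): max_ending_here = 7, max_so_far = 10
Position 5 (value 10): max_ending_here = 17, max_so_far = 17

Maximum subarray: [6, -2, 6, -4, 1, 10]
Maximum sum: 17

The maximum subarray is [6, -2, 6, -4, 1, 10] with sum 17. This subarray runs from index 0 to index 5.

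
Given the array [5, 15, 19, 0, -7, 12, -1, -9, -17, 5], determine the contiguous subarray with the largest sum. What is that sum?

Using Kadane's algorithm on [5, 15, 19, 0, -7, 12, -1, -9, -17, 5]:

Scanning through the array:
Position 1 (value 15): max_ending_here = 20, max_so_far = 20
Position 2 (value 19): max_ending_here = 39, max_so_far = 39
Position 3 (value 0): max_ending_here = 39, max_so_far = 39
Position 4 (value -7): max_ending_here = 32, max_so_far = 39
Position 5 (value 12): max_ending_here = 44, max_so_far = 44
Position 6 (value -1): max_ending_here = 43, max_so_far = 44
Position 7 (value -9): max_ending_here = 34, max_so_far = 44
Position 8 (value -17): max_ending_here = 17, max_so_far = 44
Position 9 (value 5): max_ending_here = 22, max_so_far = 44

Maximum subarray: [5, 15, 19, 0, -7, 12]
Maximum sum: 44

The maximum subarray is [5, 15, 19, 0, -7, 12] with sum 44. This subarray runs from index 0 to index 5.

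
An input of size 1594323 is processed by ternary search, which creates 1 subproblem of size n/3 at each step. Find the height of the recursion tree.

For divide and conquer with division factor 3:

Problem sizes at each level:
Level 0: 1594323
Level 1: 531441
Level 2: 177147
Level 3: 59049
Level 4: 19683
Level 5: 6561
Level 6: 2187
Level 7: 729
Level 8: 243
Level 9: 81
Level 10: 27
Level 11: 9
Level 12: 3
Level 13: 1

The root is level 0 and the size-1 base case is level 13 (the tree spans levels 0 through 13, i.e. 14 levels counting the root), so the depth is the number of divisions: log_3(1594323) = 13

The recursion tree depth is log_3(1594323) = 13. At each level, the problem size is divided by 3, so it takes 13 divisions to reduce to a base case of size 1. The algorithm makes 1 recursive call at each level.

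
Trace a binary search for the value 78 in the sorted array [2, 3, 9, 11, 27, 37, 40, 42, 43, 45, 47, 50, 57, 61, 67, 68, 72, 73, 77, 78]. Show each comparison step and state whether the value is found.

Binary search for 78 in [2, 3, 9, 11, 27, 37, 40, 42, 43, 45, 47, 50, 57, 61, 67, 68, 72, 73, 77, 78]:

lo=0, hi=19, mid=9, arr[mid]=45 -> 45 < 78, search right half
lo=10, hi=19, mid=14, arr[mid]=67 -> 67 < 78, search right half
lo=15, hi=19, mid=17, arr[mid]=73 -> 73 < 78, search right half
lo=18, hi=19, mid=18, arr[mid]=77 -> 77 < 78, search right half
lo=19, hi=19, mid=19, arr[mid]=78 -> Found target at index 19!

Binary search finds 78 at index 19 after 5 comparisons. The search repeatedly halves the search space by comparing with the middle element.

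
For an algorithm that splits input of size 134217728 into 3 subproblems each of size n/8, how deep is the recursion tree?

For divide and conquer with division factor 8:

Problem sizes at each level:
Level 0: 134217728
Level 1: 16777216
Level 2: 2097152
Level 3: 262144
Level 4: 32768
Level 5: 4096
Level 6: 512
Level 7: 64
Level 8: 8
Level 9: 1

The root is level 0 and the size-1 base case is level 9 (the tree spans levels 0 through 9, i.e. 10 levels counting the root), so the depth is the number of divisions: log_8(134217728) = 9

The recursion tree depth is log_8(134217728) = 9. At each level, the problem size is divided by 8, so it takes 9 divisions to reduce to a base case of size 1. The algorithm makes 3 recursive calls at each level.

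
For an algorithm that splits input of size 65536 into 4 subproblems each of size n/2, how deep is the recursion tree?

For divide and conquer with division factor 2:

Problem sizes at each level:
Level 0: 65536
Level 1: 32768
Level 2: 16384
Level 3: 8192
Level 4: 4096
Level 5: 2048
Level 6: 1024
Level 7: 512
Level 8: 256
Level 9: 128
Level 10: 64
Level 11: 32
Level 12: 16
Level 13: 8
Level 14: 4
Level 15: 2
Level 16: 1

The root is level 0 and the size-1 base case is level 16 (the tree spans levels 0 through 16, i.e. 17 levels counting the root), so the depth is the number of divisions: log_2(65536) = 16

The recursion tree depth is log_2(65536) = 16. At each level, the problem size is divided by 2, so it takes 16 divisions to reduce to a base case of size 1. The algorithm makes 4 recursive calls at each level.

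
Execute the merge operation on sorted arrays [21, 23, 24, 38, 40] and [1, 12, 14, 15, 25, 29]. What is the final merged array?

Merging process:

Compare 21 vs 1: take 1 from right. Merged: [1]
Compare 21 vs 12: take 12 from right. Merged: [1, 12]
Compare 21 vs 14: take 14 from right. Merged: [1, 12, 14]
Compare 21 vs 15: take 15 from right. Merged: [1, 12, 14, 15]
Compare 21 vs 25: take 21 from left. Merged: [1, 12, 14, 15, 21]
Compare 23 vs 25: take 23 from left. Merged: [1, 12, 14, 15, 21, 23]
Compare 24 vs 25: take 24 from left. Merged: [1, 12, 14, 15, 21, 23, 24]
Compare 38 vs 25: take 25 from right. Merged: [1, 12, 14, 15, 21, 23, 24, 25]
Compare 38 vs 29: take 29 from right. Merged: [1, 12, 14, 15, 21, 23, 24, 25, 29]
Append remaining from left: [38, 40]. Merged: [1, 12, 14, 15, 21, 23, 24, 25, 29, 38, 40]

Final merged array: [1, 12, 14, 15, 21, 23, 24, 25, 29, 38, 40]
Total comparisons: 9

The merged array is [1, 12, 14, 15, 21, 23, 24, 25, 29, 38, 40], requiring 9 comparisons. The merge step runs in O(n) time where n is the total number of elements.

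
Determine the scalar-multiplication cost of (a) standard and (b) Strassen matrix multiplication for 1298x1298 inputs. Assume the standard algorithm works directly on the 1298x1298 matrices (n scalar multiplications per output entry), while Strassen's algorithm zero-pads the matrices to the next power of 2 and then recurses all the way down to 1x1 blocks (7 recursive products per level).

Matrix multiplication for 1298x1298 matrices:

Strassen's algorithm requires power-of-2 dimensions. Pad 1298x1298 to 2048x2048 (next power of 2).

Standard algorithm: 1298^3 = 2186875592 multiplications
Strassen's algorithm: 7^(log2(2048)) = 7^11 = 1977326743 multiplications
Savings: 2186875592 - 1977326743 = 209548849 multiplications

Standard: 2186875592 multiplications (1298^3). Strassen: 1977326743 multiplications (7^11, after padding to 2048x2048). Strassen reduces 8 recursive multiplications to 7 at each level.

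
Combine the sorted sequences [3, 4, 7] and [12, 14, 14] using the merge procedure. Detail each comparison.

Merging process:

Compare 3 vs 12: take 3 from left. Merged: [3]
Compare 4 vs 12: take 4 from left. Merged: [3, 4]
Compare 7 vs 12: take 7 from left. Merged: [3, 4, 7]
Append remaining from right: [12, 14, 14]. Merged: [3, 4, 7, 12, 14, 14]

Final merged array: [3, 4, 7, 12, 14, 14]
Total comparisons: 3

The merged array is [3, 4, 7, 12, 14, 14], requiring 3 comparisons. The merge step runs in O(n) time where n is the total number of elements.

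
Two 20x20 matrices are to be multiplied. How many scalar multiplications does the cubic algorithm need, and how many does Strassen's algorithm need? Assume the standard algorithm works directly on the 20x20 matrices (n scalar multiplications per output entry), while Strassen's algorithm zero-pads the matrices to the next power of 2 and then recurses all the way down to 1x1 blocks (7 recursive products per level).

Matrix multiplication for 20x20 matrices:

Strassen's algorithm requires power-of-2 dimensions. Pad 20x20 to 32x32 (next power of 2).

Standard algorithm: 20^3 = 8000 multiplications
Strassen's algorithm: 7^(log2(32)) = 7^5 = 16807 multiplications
Difference: 8000 - 16807 = -8807 (Strassen uses MORE here due to padding overhead — for small or just-over-power-of-2 n, padding can outweigh the per-level savings)

Standard: 8000 multiplications (20^3). Strassen: 16807 multiplications (7^5, after padding to 32x32). Strassen reduces 8 recursive multiplications to 7 at each level.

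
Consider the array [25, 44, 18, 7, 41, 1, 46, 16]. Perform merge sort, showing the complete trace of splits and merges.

Merge sort trace:

Split: [25, 44, 18, 7, 41, 1, 46, 16] -> [25, 44, 18, 7] and [41, 1, 46, 16]
  Split: [25, 44, 18, 7] -> [25, 44] and [18, 7]
    Split: [25, 44] -> [25] and [44]
    Merge: [25] + [44] -> [25, 44]
    Split: [18, 7] -> [18] and [7]
    Merge: [18] + [7] -> [7, 18]
  Merge: [25, 44] + [7, 18] -> [7, 18, 25, 44]
  Split: [41, 1, 46, 16] -> [41, 1] and [46, 16]
    Split: [41, 1] -> [41] and [1]
    Merge: [41] + [1] -> [1, 41]
    Split: [46, 16] -> [46] and [16]
    Merge: [46] + [16] -> [16, 46]
  Merge: [1, 41] + [16, 46] -> [1, 16, 41, 46]
Merge: [7, 18, 25, 44] + [1, 16, 41, 46] -> [1, 7, 16, 18, 25, 41, 44, 46]

Final sorted array: [1, 7, 16, 18, 25, 41, 44, 46]

The merge sort proceeds by recursively splitting the array and merging sorted halves.
After all merges, the sorted array is [1, 7, 16, 18, 25, 41, 44, 46].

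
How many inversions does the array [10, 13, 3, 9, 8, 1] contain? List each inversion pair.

Finding inversions in [10, 13, 3, 9, 8, 1]:

(0, 2): arr[0]=10 > arr[2]=3
(0, 3): arr[0]=10 > arr[3]=9
(0, 4): arr[0]=10 > arr[4]=8
(0, 5): arr[0]=10 > arr[5]=1
(1, 2): arr[1]=13 > arr[2]=3
(1, 3): arr[1]=13 > arr[3]=9
(1, 4): arr[1]=13 > arr[4]=8
(1, 5): arr[1]=13 > arr[5]=1
(2, 5): arr[2]=3 > arr[5]=1
(3, 4): arr[3]=9 > arr[4]=8
(3, 5): arr[3]=9 > arr[5]=1
(4, 5): arr[4]=8 > arr[5]=1

Total inversions: 12

The array has 12 inversion(s): (0,2), (0,3), (0,4), (0,5), (1,2), (1,3), (1,4), (1,5), (2,5), (3,4), (3,5), (4,5). Each pair (i,j) satisfies i < j and arr[i] > arr[j].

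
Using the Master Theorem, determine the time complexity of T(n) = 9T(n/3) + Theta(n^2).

Master Theorem for T(n) = 9T(n/3) + O(n^2):

a = 9, b = 3, c = 2
log_b(a) = log_3(9) = 2.0000

Case 2: c = 2 = log_3(9) = 2.0000
T(n) = O(n^2 log n) = O(n^2 log n)

For T(n) = 9T(n/3) + O(n^2): log_3(9) = 2.0000. This is Case 2 of the Master Theorem (c = log_b(a), equal work at all levels), giving O(n^2 log n).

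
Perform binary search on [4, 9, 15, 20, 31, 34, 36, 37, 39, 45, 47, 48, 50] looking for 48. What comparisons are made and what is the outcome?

Binary search for 48 in [4, 9, 15, 20, 31, 34, 36, 37, 39, 45, 47, 48, 50]:

lo=0, hi=12, mid=6, arr[mid]=36 -> 36 < 48, search right half
lo=7, hi=12, mid=9, arr[mid]=45 -> 45 < 48, search right half
lo=10, hi=12, mid=11, arr[mid]=48 -> Found target at index 11!

Binary search finds 48 at index 11 after 3 comparisons. The search repeatedly halves the search space by comparing with the middle element.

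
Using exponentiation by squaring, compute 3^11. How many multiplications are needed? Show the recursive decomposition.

Computing 3^11 by squaring (build up from 3^1; each line after the first costs one multiplication):

3^1 = 3
3^2 = (3^1)^2 = 3^2 = 9
3^4 = (3^2)^2 = 9^2 = 81
3^5 = 3 * 3^4 = 3 * 81 = 243
3^10 = (3^5)^2 = 243^2 = 59049
3^11 = 3 * 3^10 = 3 * 59049 = 177147

Result: 177147
Multiplications needed: 5 (5 lines after 3^1)

3^11 = 177147. Using exponentiation by squaring, this requires 5 multiplications. The key idea: if the exponent is even, square the half-power; if odd, multiply by the base once.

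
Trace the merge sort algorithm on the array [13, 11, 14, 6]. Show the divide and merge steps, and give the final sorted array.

Merge sort trace:

Split: [13, 11, 14, 6] -> [13, 11] and [14, 6]
  Split: [13, 11] -> [13] and [11]
  Merge: [13] + [11] -> [11, 13]
  Split: [14, 6] -> [14] and [6]
  Merge: [14] + [6] -> [6, 14]
Merge: [11, 13] + [6, 14] -> [6, 11, 13, 14]

Final sorted array: [6, 11, 13, 14]

The merge sort proceeds by recursively splitting the array and merging sorted halves.
After all merges, the sorted array is [6, 11, 13, 14].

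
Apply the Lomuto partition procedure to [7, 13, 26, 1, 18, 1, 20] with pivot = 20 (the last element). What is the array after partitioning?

Lomuto partition with pivot = 20:

Initial array: [7, 13, 26, 1, 18, 1, 20]

arr[0]=7 <= 20: swap with position 0, array becomes [7, 13, 26, 1, 18, 1, 20]
arr[1]=13 <= 20: swap with position 1, array becomes [7, 13, 26, 1, 18, 1, 20]
arr[2]=26 > 20: no swap
arr[3]=1 <= 20: swap with position 2, array becomes [7, 13, 1, 26, 18, 1, 20]
arr[4]=18 <= 20: swap with position 3, array becomes [7, 13, 1, 18, 26, 1, 20]
arr[5]=1 <= 20: swap with position 4, array becomes [7, 13, 1, 18, 1, 26, 20]

Place pivot at position 5: [7, 13, 1, 18, 1, 20, 26]
Pivot position: 5

After partitioning with pivot 20, the array becomes [7, 13, 1, 18, 1, 20, 26]. The pivot is placed at index 5. All elements to the left of the pivot are <= 20, and all elements to the right are > 20.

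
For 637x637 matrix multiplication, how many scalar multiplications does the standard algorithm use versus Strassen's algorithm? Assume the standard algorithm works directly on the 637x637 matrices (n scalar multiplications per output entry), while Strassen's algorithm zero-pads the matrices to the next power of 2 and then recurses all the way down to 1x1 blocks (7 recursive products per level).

Matrix multiplication for 637x637 matrices:

Strassen's algorithm requires power-of-2 dimensions. Pad 637x637 to 1024x1024 (next power of 2).

Standard algorithm: 637^3 = 258474853 multiplications
Strassen's algorithm: 7^(log2(1024)) = 7^10 = 282475249 multiplications
Difference: 258474853 - 282475249 = -24000396 (Strassen uses MORE here due to padding overhead — for small or just-over-power-of-2 n, padding can outweigh the per-level savings)

Standard: 258474853 multiplications (637^3). Strassen: 282475249 multiplications (7^10, after padding to 1024x1024). Strassen reduces 8 recursive multiplications to 7 at each level.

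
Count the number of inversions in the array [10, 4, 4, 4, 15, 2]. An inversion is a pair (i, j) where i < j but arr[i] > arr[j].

Finding inversions in [10, 4, 4, 4, 15, 2]:

(0, 1): arr[0]=10 > arr[1]=4
(0, 2): arr[0]=10 > arr[2]=4
(0, 3): arr[0]=10 > arr[3]=4
(0, 5): arr[0]=10 > arr[5]=2
(1, 5): arr[1]=4 > arr[5]=2
(2, 5): arr[2]=4 > arr[5]=2
(3, 5): arr[3]=4 > arr[5]=2
(4, 5): arr[4]=15 > arr[5]=2

Total inversions: 8

The array has 8 inversion(s): (0,1), (0,2), (0,3), (0,5), (1,5), (2,5), (3,5), (4,5). Each pair (i,j) satisfies i < j and arr[i] > arr[j].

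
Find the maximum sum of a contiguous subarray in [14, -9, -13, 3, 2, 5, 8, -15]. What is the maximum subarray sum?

Using Kadane's algorithm on [14, -9, -13, 3, 2, 5, 8, -15]:

Scanning through the array:
Position 1 (value -9): max_ending_here = 5, max_so_far = 14
Position 2 (value -13): max_ending_here = -8, max_so_far = 14
Position 3 (value 3): max_ending_here = 3, max_so_far = 14
Position 4 (value 2): max_ending_here = 5, max_so_far = 14
Position 5 (value 5): max_ending_here = 10, max_so_far = 14
Position 6 (value 8): max_ending_here = 18, max_so_far = 18
Position 7 (value -15): max_ending_here = 3, max_so_far = 18

Maximum subarray: [3, 2, 5, 8]
Maximum sum: 18

The maximum subarray is [3, 2, 5, 8] with sum 18. This subarray runs from index 3 to index 6.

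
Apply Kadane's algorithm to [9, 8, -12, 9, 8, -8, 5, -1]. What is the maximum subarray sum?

Using Kadane's algorithm on [9, 8, -12, 9, 8, -8, 5, -1]:

Scanning through the array:
Position 1 (value 8): max_ending_here = 17, max_so_far = 17
Position 2 (value -12): max_ending_here = 5, max_so_far = 17
Position 3 (value 9): max_ending_here = 14, max_so_far = 17
Position 4 (value 8): max_ending_here = 22, max_so_far = 22
Position 5 (value -8): max_ending_here = 14, max_so_far = 22
Position 6 (value 5): max_ending_here = 19, max_so_far = 22
Position 7 (value -1): max_ending_here = 18, max_so_far = 22

Maximum subarray: [9, 8, -12, 9, 8]
Maximum sum: 22

The maximum subarray is [9, 8, -12, 9, 8] with sum 22. This subarray runs from index 0 to index 4.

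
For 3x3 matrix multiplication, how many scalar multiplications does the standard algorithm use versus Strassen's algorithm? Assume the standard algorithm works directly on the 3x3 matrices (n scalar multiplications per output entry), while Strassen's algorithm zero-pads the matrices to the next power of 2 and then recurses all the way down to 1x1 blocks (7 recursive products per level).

Matrix multiplication for 3x3 matrices:

Strassen's algorithm requires power-of-2 dimensions. Pad 3x3 to 4x4 (next power of 2).

Standard algorithm: 3^3 = 27 multiplications
Strassen's algorithm: 7^(log2(4)) = 7^2 = 49 multiplications
Difference: 27 - 49 = -22 (Strassen uses MORE here due to padding overhead — for small or just-over-power-of-2 n, padding can outweigh the per-level savings)

Standard: 27 multiplications (3^3). Strassen: 49 multiplications (7^2, after padding to 4x4). Strassen reduces 8 recursive multiplications to 7 at each level.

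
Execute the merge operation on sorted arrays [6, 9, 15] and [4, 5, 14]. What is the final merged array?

Merging process:

Compare 6 vs 4: take 4 from right. Merged: [4]
Compare 6 vs 5: take 5 from right. Merged: [4, 5]
Compare 6 vs 14: take 6 from left. Merged: [4, 5, 6]
Compare 9 vs 14: take 9 from left. Merged: [4, 5, 6, 9]
Compare 15 vs 14: take 14 from right. Merged: [4, 5, 6, 9, 14]
Append remaining from left: [15]. Merged: [4, 5, 6, 9, 14, 15]

Final merged array: [4, 5, 6, 9, 14, 15]
Total comparisons: 5

The merged array is [4, 5, 6, 9, 14, 15], requiring 5 comparisons. The merge step runs in O(n) time where n is the total number of elements.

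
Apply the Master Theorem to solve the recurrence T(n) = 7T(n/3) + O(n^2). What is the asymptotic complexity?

Master Theorem for T(n) = 7T(n/3) + O(n^2):

a = 7, b = 3, c = 2
log_b(a) = log_3(7) = 1.7712

Case 3: c = 2 > log_3(7) = 1.7712
T(n) = O(n^2) = O(n^2)

For T(n) = 7T(n/3) + O(n^2): log_3(7) = 1.7712. This is Case 3 of the Master Theorem (c > log_b(a), work dominated by root), giving O(n^2).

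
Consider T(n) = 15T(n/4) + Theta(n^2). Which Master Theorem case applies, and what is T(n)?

Master Theorem for T(n) = 15T(n/4) + O(n^2):

a = 15, b = 4, c = 2
log_b(a) = log_4(15) = 1.9534

Case 3: c = 2 > log_4(15) = 1.9534
T(n) = O(n^2) = O(n^2)

For T(n) = 15T(n/4) + O(n^2): log_4(15) = 1.9534. This is Case 3 of the Master Theorem (c > log_b(a), work dominated by root), giving O(n^2).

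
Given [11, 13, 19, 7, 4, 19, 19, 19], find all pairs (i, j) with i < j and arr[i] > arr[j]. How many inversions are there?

Finding inversions in [11, 13, 19, 7, 4, 19, 19, 19]:

(0, 3): arr[0]=11 > arr[3]=7
(0, 4): arr[0]=11 > arr[4]=4
(1, 3): arr[1]=13 > arr[3]=7
(1, 4): arr[1]=13 > arr[4]=4
(2, 3): arr[2]=19 > arr[3]=7
(2, 4): arr[2]=19 > arr[4]=4
(3, 4): arr[3]=7 > arr[4]=4

Total inversions: 7

The array has 7 inversion(s): (0,3), (0,4), (1,3), (1,4), (2,3), (2,4), (3,4). Each pair (i,j) satisfies i < j and arr[i] > arr[j].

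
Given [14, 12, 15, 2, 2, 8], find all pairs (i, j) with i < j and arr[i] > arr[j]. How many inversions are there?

Finding inversions in [14, 12, 15, 2, 2, 8]:

(0, 1): arr[0]=14 > arr[1]=12
(0, 3): arr[0]=14 > arr[3]=2
(0, 4): arr[0]=14 > arr[4]=2
(0, 5): arr[0]=14 > arr[5]=8
(1, 3): arr[1]=12 > arr[3]=2
(1, 4): arr[1]=12 > arr[4]=2
(1, 5): arr[1]=12 > arr[5]=8
(2, 3): arr[2]=15 > arr[3]=2
(2, 4): arr[2]=15 > arr[4]=2
(2, 5): arr[2]=15 > arr[5]=8

Total inversions: 10

The array has 10 inversion(s): (0,1), (0,3), (0,4), (0,5), (1,3), (1,4), (1,5), (2,3), (2,4), (2,5). Each pair (i,j) satisfies i < j and arr[i] > arr[j].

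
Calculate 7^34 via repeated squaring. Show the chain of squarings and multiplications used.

Computing 7^34 by squaring (build up from 7^1; each line after the first costs one multiplication):

7^1 = 7
7^2 = (7^1)^2 = 7^2 = 49
7^4 = (7^2)^2 = 49^2 = 2401
7^8 = (7^4)^2 = 2401^2 = 5764801
7^16 = (7^8)^2 = 5764801^2 = 33232930569601
7^17 = 7 * 7^16 = 7 * 33232930569601 = 232630513987207
7^34 = (7^17)^2 = 232630513987207^2 = 54116956037952111668959660849

Result: 54116956037952111668959660849
Multiplications needed: 6 (6 lines after 7^1)

7^34 = 54116956037952111668959660849. Using exponentiation by squaring, this requires 6 multiplications. The key idea: if the exponent is even, square the half-power; if odd, multiply by the base once.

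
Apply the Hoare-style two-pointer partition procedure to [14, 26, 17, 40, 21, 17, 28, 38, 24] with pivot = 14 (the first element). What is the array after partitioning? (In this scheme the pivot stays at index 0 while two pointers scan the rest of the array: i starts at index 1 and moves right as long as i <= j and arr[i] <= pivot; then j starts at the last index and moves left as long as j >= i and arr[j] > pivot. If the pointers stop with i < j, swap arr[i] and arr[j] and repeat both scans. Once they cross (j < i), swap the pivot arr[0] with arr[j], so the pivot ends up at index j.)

Hoare-style two-pointer partition with pivot = 14:

Initial array: [14, 26, 17, 40, 21, 17, 28, 38, 24]

Pointers start at i = 1, j = 8.
i ends at 1, j ends at 0: the pointers have crossed (j < i), so scanning stops.

j = 0, so swapping arr[0] with arr[j] leaves the pivot at position 0: [14, 26, 17, 40, 21, 17, 28, 38, 24]
Pivot position: 0

After partitioning with pivot 14, the array becomes [14, 26, 17, 40, 21, 17, 28, 38, 24]. The pivot is placed at index 0. All elements to the left of the pivot are <= 14, and all elements to the right are > 14.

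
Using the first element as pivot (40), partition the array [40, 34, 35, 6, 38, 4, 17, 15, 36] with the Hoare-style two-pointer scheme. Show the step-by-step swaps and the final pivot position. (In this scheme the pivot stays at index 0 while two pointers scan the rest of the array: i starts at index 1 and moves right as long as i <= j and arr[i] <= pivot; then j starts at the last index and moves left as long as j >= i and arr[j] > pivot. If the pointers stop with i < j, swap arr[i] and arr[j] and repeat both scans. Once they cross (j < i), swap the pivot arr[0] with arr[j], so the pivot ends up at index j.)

Hoare-style two-pointer partition with pivot = 40:

Initial array: [40, 34, 35, 6, 38, 4, 17, 15, 36]

Pointers start at i = 1, j = 8.
i ends at 9, j ends at 8: the pointers have crossed (j < i), so scanning stops.

Swap pivot arr[0] with arr[8] to place pivot at position 8: [36, 34, 35, 6, 38, 4, 17, 15, 40]
Pivot position: 8

After partitioning with pivot 40, the array becomes [36, 34, 35, 6, 38, 4, 17, 15, 40]. The pivot is placed at index 8. All elements to the left of the pivot are <= 40, and all elements to the right are > 40.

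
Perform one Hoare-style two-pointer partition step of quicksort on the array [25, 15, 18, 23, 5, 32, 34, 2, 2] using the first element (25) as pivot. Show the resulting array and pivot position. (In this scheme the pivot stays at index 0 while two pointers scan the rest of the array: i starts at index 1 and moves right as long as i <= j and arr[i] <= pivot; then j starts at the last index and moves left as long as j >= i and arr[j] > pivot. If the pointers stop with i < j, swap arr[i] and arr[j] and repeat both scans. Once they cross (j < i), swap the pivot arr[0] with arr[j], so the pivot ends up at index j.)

Hoare-style two-pointer partition with pivot = 25:

Initial array: [25, 15, 18, 23, 5, 32, 34, 2, 2]

Pointers start at i = 1, j = 8.
i stops at index 5 (arr[5]=32 > 25), j stops at index 8 (arr[8]=2 <= 25): swap arr[5] and arr[8], array becomes [25, 15, 18, 23, 5, 2, 34, 2, 32]
i stops at index 6 (arr[6]=34 > 25), j stops at index 7 (arr[7]=2 <= 25): swap arr[6] and arr[7], array becomes [25, 15, 18, 23, 5, 2, 2, 34, 32]
i ends at 7, j ends at 6: the pointers have crossed (j < i), so scanning stops.

Swap pivot arr[0] with arr[6] to place pivot at position 6: [2, 15, 18, 23, 5, 2, 25, 34, 32]
Pivot position: 6

After partitioning with pivot 25, the array becomes [2, 15, 18, 23, 5, 2, 25, 34, 32]. The pivot is placed at index 6. All elements to the left of the pivot are <= 25, and all elements to the right are > 25.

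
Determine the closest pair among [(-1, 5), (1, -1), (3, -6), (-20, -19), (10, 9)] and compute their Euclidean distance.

Computing all pairwise distances among 5 points:

d((-1, 5), (1, -1)) = 6.3246
d((-1, 5), (3, -6)) = 11.7047
d((-1, 5), (-20, -19)) = 30.6105
d((-1, 5), (10, 9)) = 11.7047
d((1, -1), (3, -6)) = 5.3852 <-- minimum
d((1, -1), (-20, -19)) = 27.6586
d((1, -1), (10, 9)) = 13.4536
d((3, -6), (-20, -19)) = 26.4197
d((3, -6), (10, 9)) = 16.5529
d((-20, -19), (10, 9)) = 41.0366

Closest pair: (1, -1) and (3, -6) with distance 5.3852

The closest pair is (1, -1) and (3, -6) with Euclidean distance 5.3852. For 5 points, brute-force pairwise comparison is shown above. For large n, the divide-and-conquer algorithm (sort by x, recurse on halves, check the dividing strip) achieves O(n log n).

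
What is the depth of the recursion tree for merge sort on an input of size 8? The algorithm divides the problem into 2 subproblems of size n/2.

For divide and conquer with division factor 2:

Problem sizes at each level:
Level 0: 8
Level 1: 4
Level 2: 2
Level 3: 1

The root is level 0 and the size-1 base case is level 3 (the tree spans levels 0 through 3, i.e. 4 levels counting the root), so the depth is the number of divisions: log_2(8) = 3

The recursion tree depth is log_2(8) = 3. At each level, the problem size is divided by 2, so it takes 3 divisions to reduce to a base case of size 1. The algorithm makes 2 recursive calls at each level.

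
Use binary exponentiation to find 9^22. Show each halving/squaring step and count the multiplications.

Computing 9^22 by squaring (build up from 9^1; each line after the first costs one multiplication):

9^1 = 9
9^2 = (9^1)^2 = 9^2 = 81
9^4 = (9^2)^2 = 81^2 = 6561
9^5 = 9 * 9^4 = 9 * 6561 = 59049
9^10 = (9^5)^2 = 59049^2 = 3486784401
9^11 = 9 * 9^10 = 9 * 3486784401 = 31381059609
9^22 = (9^11)^2 = 31381059609^2 = 984770902183611232881

Result: 984770902183611232881
Multiplications needed: 6 (6 lines after 9^1)

9^22 = 984770902183611232881. Using exponentiation by squaring, this requires 6 multiplications. The key idea: if the exponent is even, square the half-power; if odd, multiply by the base once.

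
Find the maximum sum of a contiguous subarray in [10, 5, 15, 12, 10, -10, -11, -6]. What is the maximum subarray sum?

Using Kadane's algorithm on [10, 5, 15, 12, 10, -10, -11, -6]:

Scanning through the array:
Position 1 (value 5): max_ending_here = 15, max_so_far = 15
Position 2 (value 15): max_ending_here = 30, max_so_far = 30
Position 3 (value 12): max_ending_here = 42, max_so_far = 42
Position 4 (value 10): max_ending_here = 52, max_so_far = 52
Position 5 (value -10): max_ending_here = 42, max_so_far = 52
Position 6 (value -11): max_ending_here = 31, max_so_far = 52
Position 7 (value -6): max_ending_here = 25, max_so_far = 52

Maximum subarray: [10, 5, 15, 12, 10]
Maximum sum: 52

The maximum subarray is [10, 5, 15, 12, 10] with sum 52. This subarray runs from index 0 to index 4.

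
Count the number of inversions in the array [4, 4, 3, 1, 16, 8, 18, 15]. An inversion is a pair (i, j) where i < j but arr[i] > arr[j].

Finding inversions in [4, 4, 3, 1, 16, 8, 18, 15]:

(0, 2): arr[0]=4 > arr[2]=3
(0, 3): arr[0]=4 > arr[3]=1
(1, 2): arr[1]=4 > arr[2]=3
(1, 3): arr[1]=4 > arr[3]=1
(2, 3): arr[2]=3 > arr[3]=1
(4, 5): arr[4]=16 > arr[5]=8
(4, 7): arr[4]=16 > arr[7]=15
(6, 7): arr[6]=18 > arr[7]=15

Total inversions: 8

The array has 8 inversion(s): (0,2), (0,3), (1,2), (1,3), (2,3), (4,5), (4,7), (6,7). Each pair (i,j) satisfies i < j and arr[i] > arr[j].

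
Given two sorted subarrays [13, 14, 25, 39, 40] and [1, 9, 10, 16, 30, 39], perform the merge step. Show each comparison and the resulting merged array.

Merging process:

Compare 13 vs 1: take 1 from right. Merged: [1]
Compare 13 vs 9: take 9 from right. Merged: [1, 9]
Compare 13 vs 10: take 10 from right. Merged: [1, 9, 10]
Compare 13 vs 16: take 13 from left. Merged: [1, 9, 10, 13]
Compare 14 vs 16: take 14 from left. Merged: [1, 9, 10, 13, 14]
Compare 25 vs 16: take 16 from right. Merged: [1, 9, 10, 13, 14, 16]
Compare 25 vs 30: take 25 from left. Merged: [1, 9, 10, 13, 14, 16, 25]
Compare 39 vs 30: take 30 from right. Merged: [1, 9, 10, 13, 14, 16, 25, 30]
Compare 39 vs 39: take 39 from left. Merged: [1, 9, 10, 13, 14, 16, 25, 30, 39]
Compare 40 vs 39: take 39 from right. Merged: [1, 9, 10, 13, 14, 16, 25, 30, 39, 39]
Append remaining from left: [40]. Merged: [1, 9, 10, 13, 14, 16, 25, 30, 39, 39, 40]

Final merged array: [1, 9, 10, 13, 14, 16, 25, 30, 39, 39, 40]
Total comparisons: 10

The merged array is [1, 9, 10, 13, 14, 16, 25, 30, 39, 39, 40], requiring 10 comparisons. The merge step runs in O(n) time where n is the total number of elements.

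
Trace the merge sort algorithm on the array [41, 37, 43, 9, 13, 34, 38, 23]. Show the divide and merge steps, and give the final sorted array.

Merge sort trace:

Split: [41, 37, 43, 9, 13, 34, 38, 23] -> [41, 37, 43, 9] and [13, 34, 38, 23]
  Split: [41, 37, 43, 9] -> [41, 37] and [43, 9]
    Split: [41, 37] -> [41] and [37]
    Merge: [41] + [37] -> [37, 41]
    Split: [43, 9] -> [43] and [9]
    Merge: [43] + [9] -> [9, 43]
  Merge: [37, 41] + [9, 43] -> [9, 37, 41, 43]
  Split: [13, 34, 38, 23] -> [13, 34] and [38, 23]
    Split: [13, 34] -> [13] and [34]
    Merge: [13] + [34] -> [13, 34]
    Split: [38, 23] -> [38] and [23]
    Merge: [38] + [23] -> [23, 38]
  Merge: [13, 34] + [23, 38] -> [13, 23, 34, 38]
Merge: [9, 37, 41, 43] + [13, 23, 34, 38] -> [9, 13, 23, 34, 37, 38, 41, 43]

Final sorted array: [9, 13, 23, 34, 37, 38, 41, 43]

The merge sort proceeds by recursively splitting the array and merging sorted halves.
After all merges, the sorted array is [9, 13, 23, 34, 37, 38, 41, 43].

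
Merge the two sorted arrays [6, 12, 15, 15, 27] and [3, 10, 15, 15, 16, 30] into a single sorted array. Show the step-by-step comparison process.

Merging process:

Compare 6 vs 3: take 3 from right. Merged: [3]
Compare 6 vs 10: take 6 from left. Merged: [3, 6]
Compare 12 vs 10: take 10 from right. Merged: [3, 6, 10]
Compare 12 vs 15: take 12 from left. Merged: [3, 6, 10, 12]
Compare 15 vs 15: take 15 from left. Merged: [3, 6, 10, 12, 15]
Compare 15 vs 15: take 15 from left. Merged: [3, 6, 10, 12, 15, 15]
Compare 27 vs 15: take 15 from right. Merged: [3, 6, 10, 12, 15, 15, 15]
Compare 27 vs 15: take 15 from right. Merged: [3, 6, 10, 12, 15, 15, 15, 15]
Compare 27 vs 16: take 16 from right. Merged: [3, 6, 10, 12, 15, 15, 15, 15, 16]
Compare 27 vs 30: take 27 from left. Merged: [3, 6, 10, 12, 15, 15, 15, 15, 16, 27]
Append remaining from right: [30]. Merged: [3, 6, 10, 12, 15, 15, 15, 15, 16, 27, 30]

Final merged array: [3, 6, 10, 12, 15, 15, 15, 15, 16, 27, 30]
Total comparisons: 10

The merged array is [3, 6, 10, 12, 15, 15, 15, 15, 16, 27, 30], requiring 10 comparisons. The merge step runs in O(n) time where n is the total number of elements.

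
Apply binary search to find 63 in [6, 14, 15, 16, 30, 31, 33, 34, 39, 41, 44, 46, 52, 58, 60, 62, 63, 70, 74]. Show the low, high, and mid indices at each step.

Binary search for 63 in [6, 14, 15, 16, 30, 31, 33, 34, 39, 41, 44, 46, 52, 58, 60, 62, 63, 70, 74]:

lo=0, hi=18, mid=9, arr[mid]=41 -> 41 < 63, search right half
lo=10, hi=18, mid=14, arr[mid]=60 -> 60 < 63, search right half
lo=15, hi=18, mid=16, arr[mid]=63 -> Found target at index 16!

Binary search finds 63 at index 16 after 3 comparisons. The search repeatedly halves the search space by comparing with the middle element.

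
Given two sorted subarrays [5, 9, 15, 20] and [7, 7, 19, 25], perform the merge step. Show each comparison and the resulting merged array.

Merging process:

Compare 5 vs 7: take 5 from left. Merged: [5]
Compare 9 vs 7: take 7 from right. Merged: [5, 7]
Compare 9 vs 7: take 7 from right. Merged: [5, 7, 7]
Compare 9 vs 19: take 9 from left. Merged: [5, 7, 7, 9]
Compare 15 vs 19: take 15 from left. Merged: [5, 7, 7, 9, 15]
Compare 20 vs 19: take 19 from right. Merged: [5, 7, 7, 9, 15, 19]
Compare 20 vs 25: take 20 from left. Merged: [5, 7, 7, 9, 15, 19, 20]
Append remaining from right: [25]. Merged: [5, 7, 7, 9, 15, 19, 20, 25]

Final merged array: [5, 7, 7, 9, 15, 19, 20, 25]
Total comparisons: 7

The merged array is [5, 7, 7, 9, 15, 19, 20, 25], requiring 7 comparisons. The merge step runs in O(n) time where n is the total number of elements.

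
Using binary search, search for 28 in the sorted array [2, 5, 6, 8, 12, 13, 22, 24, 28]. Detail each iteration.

Binary search for 28 in [2, 5, 6, 8, 12, 13, 22, 24, 28]:

lo=0, hi=8, mid=4, arr[mid]=12 -> 12 < 28, search right half
lo=5, hi=8, mid=6, arr[mid]=22 -> 22 < 28, search right half
lo=7, hi=8, mid=7, arr[mid]=24 -> 24 < 28, search right half
lo=8, hi=8, mid=8, arr[mid]=28 -> Found target at index 8!

Binary search finds 28 at index 8 after 4 comparisons. The search repeatedly halves the search space by comparing with the middle element.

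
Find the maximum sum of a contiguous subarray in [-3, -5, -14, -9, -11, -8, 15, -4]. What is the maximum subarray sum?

Using Kadane's algorithm on [-3, -5, -14, -9, -11, -8, 15, -4]:

Scanning through the array:
Position 1 (value -5): max_ending_here = -5, max_so_far = -3
Position 2 (value -14): max_ending_here = -14, max_so_far = -3
Position 3 (value -9): max_ending_here = -9, max_so_far = -3
Position 4 (value -11): max_ending_here = -11, max_so_far = -3
Position 5 (value -8): max_ending_here = -8, max_so_far = -3
Position 6 (value 15): max_ending_here = 15, max_so_far = 15
Position 7 (value -4): max_ending_here = 11, max_so_far = 15

Maximum subarray: [15]
Maximum sum: 15

The maximum subarray is [15] with sum 15. This subarray runs from index 6 to index 6.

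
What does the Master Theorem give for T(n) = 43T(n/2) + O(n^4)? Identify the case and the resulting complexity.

Master Theorem for T(n) = 43T(n/2) + O(n^4):

a = 43, b = 2, c = 4
log_b(a) = log_2(43) = 5.4263

Case 1: c = 4 < log_2(43) = 5.4263
T(n) = O(n^(log_2 43))

For T(n) = 43T(n/2) + O(n^4): log_2(43) = 5.4263. This is Case 1 of the Master Theorem (c < log_b(a), work dominated by leaves), giving O(n^(log_2 43)).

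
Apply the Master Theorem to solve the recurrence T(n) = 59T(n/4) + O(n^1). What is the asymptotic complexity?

Master Theorem for T(n) = 59T(n/4) + O(n^1):

a = 59, b = 4, c = 1
log_b(a) = log_4(59) = 2.9413

Case 1: c = 1 < log_4(59) = 2.9413
T(n) = O(n^(log_4 59))

For T(n) = 59T(n/4) + O(n^1): log_4(59) = 2.9413. This is Case 1 of the Master Theorem (c < log_b(a), work dominated by leaves), giving O(n^(log_4 59)).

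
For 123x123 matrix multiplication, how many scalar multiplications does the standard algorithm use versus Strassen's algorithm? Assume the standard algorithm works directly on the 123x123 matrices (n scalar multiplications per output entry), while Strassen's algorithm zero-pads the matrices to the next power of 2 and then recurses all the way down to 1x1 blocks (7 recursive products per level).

Matrix multiplication for 123x123 matrices:

Strassen's algorithm requires power-of-2 dimensions. Pad 123x123 to 128x128 (next power of 2).

Standard algorithm: 123^3 = 1860867 multiplications
Strassen's algorithm: 7^(log2(128)) = 7^7 = 823543 multiplications
Savings: 1860867 - 823543 = 1037324 multiplications

Standard: 1860867 multiplications (123^3). Strassen: 823543 multiplications (7^7, after padding to 128x128). Strassen reduces 8 recursive multiplications to 7 at each level.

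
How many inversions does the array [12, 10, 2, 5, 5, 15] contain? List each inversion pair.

Finding inversions in [12, 10, 2, 5, 5, 15]:

(0, 1): arr[0]=12 > arr[1]=10
(0, 2): arr[0]=12 > arr[2]=2
(0, 3): arr[0]=12 > arr[3]=5
(0, 4): arr[0]=12 > arr[4]=5
(1, 2): arr[1]=10 > arr[2]=2
(1, 3): arr[1]=10 > arr[3]=5
(1, 4): arr[1]=10 > arr[4]=5

Total inversions: 7

The array has 7 inversion(s): (0,1), (0,2), (0,3), (0,4), (1,2), (1,3), (1,4). Each pair (i,j) satisfies i < j and arr[i] > arr[j].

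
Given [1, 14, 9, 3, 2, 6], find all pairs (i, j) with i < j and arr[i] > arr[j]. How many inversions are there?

Finding inversions in [1, 14, 9, 3, 2, 6]:

(1, 2): arr[1]=14 > arr[2]=9
(1, 3): arr[1]=14 > arr[3]=3
(1, 4): arr[1]=14 > arr[4]=2
(1, 5): arr[1]=14 > arr[5]=6
(2, 3): arr[2]=9 > arr[3]=3
(2, 4): arr[2]=9 > arr[4]=2
(2, 5): arr[2]=9 > arr[5]=6
(3, 4): arr[3]=3 > arr[4]=2

Total inversions: 8

The array has 8 inversion(s): (1,2), (1,3), (1,4), (1,5), (2,3), (2,4), (2,5), (3,4). Each pair (i,j) satisfies i < j and arr[i] > arr[j].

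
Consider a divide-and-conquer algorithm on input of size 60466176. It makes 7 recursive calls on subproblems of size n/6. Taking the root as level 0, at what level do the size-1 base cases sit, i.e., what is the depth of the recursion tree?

For divide and conquer with division factor 6:

Problem sizes at each level:
Level 0: 60466176
Level 1: 10077696
Level 2: 1679616
Level 3: 279936
Level 4: 46656
Level 5: 7776
Level 6: 1296
Level 7: 216
Level 8: 36
Level 9: 6
Level 10: 1

The root is level 0 and the size-1 base case is level 10 (the tree spans levels 0 through 10, i.e. 11 levels counting the root), so the depth is the number of divisions: log_6(60466176) = 10

The recursion tree depth is log_6(60466176) = 10. At each level, the problem size is divided by 6, so it takes 10 divisions to reduce to a base case of size 1. The algorithm makes 7 recursive calls at each level.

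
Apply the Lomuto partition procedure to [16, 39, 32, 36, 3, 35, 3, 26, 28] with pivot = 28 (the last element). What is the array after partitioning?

Lomuto partition with pivot = 28:

Initial array: [16, 39, 32, 36, 3, 35, 3, 26, 28]

arr[0]=16 <= 28: swap with position 0, array becomes [16, 39, 32, 36, 3, 35, 3, 26, 28]
arr[1]=39 > 28: no swap
arr[2]=32 > 28: no swap
arr[3]=36 > 28: no swap
arr[4]=3 <= 28: swap with position 1, array becomes [16, 3, 32, 36, 39, 35, 3, 26, 28]
arr[5]=35 > 28: no swap
arr[6]=3 <= 28: swap with position 2, array becomes [16, 3, 3, 36, 39, 35, 32, 26, 28]
arr[7]=26 <= 28: swap with position 3, array becomes [16, 3, 3, 26, 39, 35, 32, 36, 28]

Place pivot at position 4: [16, 3, 3, 26, 28, 35, 32, 36, 39]
Pivot position: 4

After partitioning with pivot 28, the array becomes [16, 3, 3, 26, 28, 35, 32, 36, 39]. The pivot is placed at index 4. All elements to the left of the pivot are <= 28, and all elements to the right are > 28.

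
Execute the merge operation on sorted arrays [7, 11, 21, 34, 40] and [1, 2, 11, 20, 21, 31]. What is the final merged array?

Merging process:

Compare 7 vs 1: take 1 from right. Merged: [1]
Compare 7 vs 2: take 2 from right. Merged: [1, 2]
Compare 7 vs 11: take 7 from left. Merged: [1, 2, 7]
Compare 11 vs 11: take 11 from left. Merged: [1, 2, 7, 11]
Compare 21 vs 11: take 11 from right. Merged: [1, 2, 7, 11, 11]
Compare 21 vs 20: take 20 from right. Merged: [1, 2, 7, 11, 11, 20]
Compare 21 vs 21: take 21 from left. Merged: [1, 2, 7, 11, 11, 20, 21]
Compare 34 vs 21: take 21 from right. Merged: [1, 2, 7, 11, 11, 20, 21, 21]
Compare 34 vs 31: take 31 from right. Merged: [1, 2, 7, 11, 11, 20, 21, 21, 31]
Append remaining from left: [34, 40]. Merged: [1, 2, 7, 11, 11, 20, 21, 21, 31, 34, 40]

Final merged array: [1, 2, 7, 11, 11, 20, 21, 21, 31, 34, 40]
Total comparisons: 9

The merged array is [1, 2, 7, 11, 11, 20, 21, 21, 31, 34, 40], requiring 9 comparisons. The merge step runs in O(n) time where n is the total number of elements.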